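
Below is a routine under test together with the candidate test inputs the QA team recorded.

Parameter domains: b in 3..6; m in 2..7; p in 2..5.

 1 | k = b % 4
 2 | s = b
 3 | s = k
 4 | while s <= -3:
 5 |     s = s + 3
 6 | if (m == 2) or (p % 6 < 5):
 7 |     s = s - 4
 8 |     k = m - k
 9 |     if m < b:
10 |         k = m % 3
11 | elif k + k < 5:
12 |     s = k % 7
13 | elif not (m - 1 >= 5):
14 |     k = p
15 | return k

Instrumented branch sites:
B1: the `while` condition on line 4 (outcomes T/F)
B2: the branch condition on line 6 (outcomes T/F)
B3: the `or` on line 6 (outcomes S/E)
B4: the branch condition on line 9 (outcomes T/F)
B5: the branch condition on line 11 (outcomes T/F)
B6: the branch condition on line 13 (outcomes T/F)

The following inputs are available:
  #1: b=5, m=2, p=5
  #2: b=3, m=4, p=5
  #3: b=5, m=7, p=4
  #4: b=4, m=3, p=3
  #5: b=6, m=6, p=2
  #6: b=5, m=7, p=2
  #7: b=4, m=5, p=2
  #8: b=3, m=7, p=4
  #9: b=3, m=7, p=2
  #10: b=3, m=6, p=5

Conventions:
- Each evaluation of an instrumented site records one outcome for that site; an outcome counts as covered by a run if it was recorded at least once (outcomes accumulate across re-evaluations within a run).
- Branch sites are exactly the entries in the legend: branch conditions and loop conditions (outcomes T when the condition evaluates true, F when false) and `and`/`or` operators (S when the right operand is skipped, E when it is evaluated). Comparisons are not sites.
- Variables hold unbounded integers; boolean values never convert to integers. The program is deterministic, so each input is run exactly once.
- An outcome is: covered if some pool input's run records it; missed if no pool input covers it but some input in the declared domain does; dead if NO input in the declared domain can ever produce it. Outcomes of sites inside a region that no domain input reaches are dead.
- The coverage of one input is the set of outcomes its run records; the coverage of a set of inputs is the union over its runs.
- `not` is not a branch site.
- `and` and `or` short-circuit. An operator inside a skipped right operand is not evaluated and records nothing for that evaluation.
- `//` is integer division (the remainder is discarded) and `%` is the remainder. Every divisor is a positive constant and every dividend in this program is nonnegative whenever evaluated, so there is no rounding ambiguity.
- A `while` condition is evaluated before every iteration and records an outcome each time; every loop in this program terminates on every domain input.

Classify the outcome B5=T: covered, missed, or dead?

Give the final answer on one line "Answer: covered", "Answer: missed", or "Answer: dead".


no pool input records B5=T
but domain input (b=4, m=3, p=5) does record it -> reachable, so missed
Answer: missed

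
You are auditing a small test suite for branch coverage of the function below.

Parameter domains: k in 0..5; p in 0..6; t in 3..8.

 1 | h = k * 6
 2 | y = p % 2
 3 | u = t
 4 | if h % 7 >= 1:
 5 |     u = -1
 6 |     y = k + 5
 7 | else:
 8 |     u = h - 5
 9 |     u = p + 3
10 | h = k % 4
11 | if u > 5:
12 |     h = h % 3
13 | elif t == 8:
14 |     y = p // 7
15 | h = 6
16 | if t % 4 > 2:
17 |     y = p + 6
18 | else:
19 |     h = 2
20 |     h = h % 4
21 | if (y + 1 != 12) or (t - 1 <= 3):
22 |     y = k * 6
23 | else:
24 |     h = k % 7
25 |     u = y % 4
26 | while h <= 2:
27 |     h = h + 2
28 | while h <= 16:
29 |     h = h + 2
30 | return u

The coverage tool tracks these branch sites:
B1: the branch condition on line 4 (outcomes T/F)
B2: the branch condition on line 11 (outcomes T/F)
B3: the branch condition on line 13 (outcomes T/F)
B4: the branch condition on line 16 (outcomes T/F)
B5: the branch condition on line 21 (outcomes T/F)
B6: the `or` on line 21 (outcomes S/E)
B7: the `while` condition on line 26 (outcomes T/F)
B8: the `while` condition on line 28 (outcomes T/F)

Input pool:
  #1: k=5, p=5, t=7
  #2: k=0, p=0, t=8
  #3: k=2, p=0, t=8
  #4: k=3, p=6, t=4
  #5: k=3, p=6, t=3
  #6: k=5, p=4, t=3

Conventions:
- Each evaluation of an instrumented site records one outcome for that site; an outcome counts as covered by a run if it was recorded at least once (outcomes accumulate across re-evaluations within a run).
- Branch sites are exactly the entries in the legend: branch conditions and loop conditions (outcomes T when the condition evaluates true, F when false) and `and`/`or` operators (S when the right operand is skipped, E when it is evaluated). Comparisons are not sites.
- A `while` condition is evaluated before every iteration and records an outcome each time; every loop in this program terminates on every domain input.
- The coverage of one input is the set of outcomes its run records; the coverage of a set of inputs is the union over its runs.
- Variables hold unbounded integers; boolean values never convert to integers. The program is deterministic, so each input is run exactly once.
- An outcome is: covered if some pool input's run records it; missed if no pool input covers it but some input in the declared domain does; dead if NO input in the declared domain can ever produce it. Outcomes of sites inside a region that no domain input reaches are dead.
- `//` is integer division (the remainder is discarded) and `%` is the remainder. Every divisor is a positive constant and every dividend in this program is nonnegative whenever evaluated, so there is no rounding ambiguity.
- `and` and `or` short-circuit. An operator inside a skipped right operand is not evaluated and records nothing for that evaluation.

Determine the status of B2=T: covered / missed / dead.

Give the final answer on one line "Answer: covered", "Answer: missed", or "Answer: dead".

no pool input records B2=T
but domain input (k=0, p=3, t=3) does record it -> reachable, so missed

Answer: missed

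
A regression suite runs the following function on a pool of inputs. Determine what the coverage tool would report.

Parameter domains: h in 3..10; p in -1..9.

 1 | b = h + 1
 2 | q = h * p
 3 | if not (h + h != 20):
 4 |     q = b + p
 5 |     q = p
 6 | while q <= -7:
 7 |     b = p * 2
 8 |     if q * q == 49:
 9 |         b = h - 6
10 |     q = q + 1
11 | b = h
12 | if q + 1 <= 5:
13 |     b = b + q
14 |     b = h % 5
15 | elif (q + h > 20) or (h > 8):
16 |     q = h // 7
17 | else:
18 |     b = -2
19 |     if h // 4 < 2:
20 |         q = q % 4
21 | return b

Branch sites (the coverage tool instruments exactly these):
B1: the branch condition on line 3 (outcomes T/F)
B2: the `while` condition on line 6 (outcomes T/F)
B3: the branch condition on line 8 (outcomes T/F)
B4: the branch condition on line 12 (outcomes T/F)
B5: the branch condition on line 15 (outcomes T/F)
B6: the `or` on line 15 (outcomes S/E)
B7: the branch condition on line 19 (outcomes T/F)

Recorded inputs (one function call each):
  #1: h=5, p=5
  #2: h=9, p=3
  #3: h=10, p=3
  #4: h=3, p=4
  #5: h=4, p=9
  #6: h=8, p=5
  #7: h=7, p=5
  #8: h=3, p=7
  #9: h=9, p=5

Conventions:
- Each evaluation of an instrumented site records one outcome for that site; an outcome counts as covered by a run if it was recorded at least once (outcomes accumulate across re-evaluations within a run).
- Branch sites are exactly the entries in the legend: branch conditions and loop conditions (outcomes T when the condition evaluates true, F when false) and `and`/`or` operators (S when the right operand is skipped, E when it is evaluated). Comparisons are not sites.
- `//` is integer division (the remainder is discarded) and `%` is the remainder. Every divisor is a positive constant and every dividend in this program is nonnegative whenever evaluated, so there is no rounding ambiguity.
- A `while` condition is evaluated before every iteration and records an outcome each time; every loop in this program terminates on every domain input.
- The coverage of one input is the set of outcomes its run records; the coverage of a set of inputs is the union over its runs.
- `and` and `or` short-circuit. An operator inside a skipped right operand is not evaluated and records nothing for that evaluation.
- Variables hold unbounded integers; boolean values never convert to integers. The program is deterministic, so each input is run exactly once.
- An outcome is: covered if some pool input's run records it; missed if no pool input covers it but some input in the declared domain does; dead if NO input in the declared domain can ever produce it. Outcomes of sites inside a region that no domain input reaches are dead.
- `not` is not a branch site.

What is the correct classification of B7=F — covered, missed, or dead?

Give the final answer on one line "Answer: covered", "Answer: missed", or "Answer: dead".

no pool input records B7=F
but domain input (h=8, p=1) does record it -> reachable, so missed

Answer: missed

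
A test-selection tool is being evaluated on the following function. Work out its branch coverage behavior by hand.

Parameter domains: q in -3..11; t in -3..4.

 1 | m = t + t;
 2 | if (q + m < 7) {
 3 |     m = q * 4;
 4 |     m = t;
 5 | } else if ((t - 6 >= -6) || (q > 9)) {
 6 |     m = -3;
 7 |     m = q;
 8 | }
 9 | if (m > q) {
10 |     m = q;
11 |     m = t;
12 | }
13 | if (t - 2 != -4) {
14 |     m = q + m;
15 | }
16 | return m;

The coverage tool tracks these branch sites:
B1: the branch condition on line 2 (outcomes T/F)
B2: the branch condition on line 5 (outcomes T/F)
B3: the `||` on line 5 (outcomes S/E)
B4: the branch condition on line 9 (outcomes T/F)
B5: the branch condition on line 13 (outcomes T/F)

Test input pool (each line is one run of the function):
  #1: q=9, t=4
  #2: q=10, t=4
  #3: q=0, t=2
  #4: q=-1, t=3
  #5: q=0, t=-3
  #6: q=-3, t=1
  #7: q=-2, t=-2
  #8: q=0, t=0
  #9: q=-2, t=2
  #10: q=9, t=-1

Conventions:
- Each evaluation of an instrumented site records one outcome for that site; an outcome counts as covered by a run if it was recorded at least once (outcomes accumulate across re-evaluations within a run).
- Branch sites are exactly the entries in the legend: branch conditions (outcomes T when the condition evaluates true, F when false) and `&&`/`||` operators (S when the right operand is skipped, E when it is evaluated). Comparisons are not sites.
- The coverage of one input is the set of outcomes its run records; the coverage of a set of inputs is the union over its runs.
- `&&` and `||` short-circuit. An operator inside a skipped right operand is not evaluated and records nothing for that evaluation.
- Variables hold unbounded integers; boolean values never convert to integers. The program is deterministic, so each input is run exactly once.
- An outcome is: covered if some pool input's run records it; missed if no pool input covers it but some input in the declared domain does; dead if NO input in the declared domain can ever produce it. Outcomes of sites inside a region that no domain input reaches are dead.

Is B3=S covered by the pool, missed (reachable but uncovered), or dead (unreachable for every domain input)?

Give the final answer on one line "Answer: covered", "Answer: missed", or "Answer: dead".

B3=S is recorded by pool input(s) 1, 2 -> covered

Answer: covered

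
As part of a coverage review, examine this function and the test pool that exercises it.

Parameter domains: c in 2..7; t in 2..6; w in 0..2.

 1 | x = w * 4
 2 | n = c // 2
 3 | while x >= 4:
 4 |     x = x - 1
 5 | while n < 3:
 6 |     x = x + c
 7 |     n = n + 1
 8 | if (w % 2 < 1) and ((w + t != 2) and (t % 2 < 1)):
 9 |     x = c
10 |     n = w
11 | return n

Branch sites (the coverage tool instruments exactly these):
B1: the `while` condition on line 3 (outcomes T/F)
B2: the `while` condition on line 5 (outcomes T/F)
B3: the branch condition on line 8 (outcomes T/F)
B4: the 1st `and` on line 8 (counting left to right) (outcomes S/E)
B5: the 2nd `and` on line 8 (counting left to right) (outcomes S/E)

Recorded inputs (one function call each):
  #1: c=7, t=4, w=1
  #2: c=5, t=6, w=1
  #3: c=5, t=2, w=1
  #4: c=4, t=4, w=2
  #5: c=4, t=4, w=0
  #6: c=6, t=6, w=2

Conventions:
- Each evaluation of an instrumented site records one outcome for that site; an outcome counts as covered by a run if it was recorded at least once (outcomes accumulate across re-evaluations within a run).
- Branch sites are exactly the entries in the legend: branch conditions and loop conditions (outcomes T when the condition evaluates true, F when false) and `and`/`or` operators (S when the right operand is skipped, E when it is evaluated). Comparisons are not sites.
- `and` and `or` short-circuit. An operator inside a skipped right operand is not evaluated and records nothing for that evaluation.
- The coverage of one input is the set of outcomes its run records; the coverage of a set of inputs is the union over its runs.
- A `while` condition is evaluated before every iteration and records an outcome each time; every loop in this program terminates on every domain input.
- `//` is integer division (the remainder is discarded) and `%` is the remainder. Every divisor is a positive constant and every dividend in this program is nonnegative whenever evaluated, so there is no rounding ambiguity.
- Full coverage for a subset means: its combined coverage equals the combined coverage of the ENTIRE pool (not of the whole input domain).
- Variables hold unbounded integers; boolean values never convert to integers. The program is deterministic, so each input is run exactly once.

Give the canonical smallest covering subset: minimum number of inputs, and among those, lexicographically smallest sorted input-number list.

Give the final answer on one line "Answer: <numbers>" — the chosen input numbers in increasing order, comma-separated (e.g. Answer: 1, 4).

input #1 (c=7, t=4, w=1): events B1->T, B1->F, B2->F, B4->S, B3->F; covers B1=T, B1=F, B2=F, B3=F, B4=S
input #2 (c=5, t=6, w=1): events B1->T, B1->F, B2->T, B2->F, B4->S, B3->F; covers B1=T, B1=F, B2=T, B2=F, B3=F, B4=S
input #3 (c=5, t=2, w=1): events B1->T, B1->F, B2->T, B2->F, B4->S, B3->F; covers B1=T, B1=F, B2=T, B2=F, B3=F, B4=S
input #4 (c=4, t=4, w=2): events B1->T, B1->T, B1->T, B1->T, B1->T, B1->F, B2->T, B2->F, B4->E, B5->E, B3->T; covers B1=T, B1=F, B2=T, B2=F, B3=T, B4=E, B5=E
input #5 (c=4, t=4, w=0): events B1->F, B2->T, B2->F, B4->E, B5->E, B3->T; covers B1=F, B2=T, B2=F, B3=T, B4=E, B5=E
input #6 (c=6, t=6, w=2): events B1->T, B1->T, B1->T, B1->T, B1->T, B1->F, B2->F, B4->E, B5->E, B3->T; covers B1=T, B1=F, B2=F, B3=T, B4=E, B5=E
pool-wide coverage (9 outcomes): B1=T, B1=F, B2=T, B2=F, B3=T, B3=F, B4=S, B4=E, B5=E
checked all size-1 subsets: none covers 9 outcomes (max 7/9)
at size 2, {1, 4} reaches all 9 outcomes; every lexicographically earlier size-2 subset fails

Answer: 1, 4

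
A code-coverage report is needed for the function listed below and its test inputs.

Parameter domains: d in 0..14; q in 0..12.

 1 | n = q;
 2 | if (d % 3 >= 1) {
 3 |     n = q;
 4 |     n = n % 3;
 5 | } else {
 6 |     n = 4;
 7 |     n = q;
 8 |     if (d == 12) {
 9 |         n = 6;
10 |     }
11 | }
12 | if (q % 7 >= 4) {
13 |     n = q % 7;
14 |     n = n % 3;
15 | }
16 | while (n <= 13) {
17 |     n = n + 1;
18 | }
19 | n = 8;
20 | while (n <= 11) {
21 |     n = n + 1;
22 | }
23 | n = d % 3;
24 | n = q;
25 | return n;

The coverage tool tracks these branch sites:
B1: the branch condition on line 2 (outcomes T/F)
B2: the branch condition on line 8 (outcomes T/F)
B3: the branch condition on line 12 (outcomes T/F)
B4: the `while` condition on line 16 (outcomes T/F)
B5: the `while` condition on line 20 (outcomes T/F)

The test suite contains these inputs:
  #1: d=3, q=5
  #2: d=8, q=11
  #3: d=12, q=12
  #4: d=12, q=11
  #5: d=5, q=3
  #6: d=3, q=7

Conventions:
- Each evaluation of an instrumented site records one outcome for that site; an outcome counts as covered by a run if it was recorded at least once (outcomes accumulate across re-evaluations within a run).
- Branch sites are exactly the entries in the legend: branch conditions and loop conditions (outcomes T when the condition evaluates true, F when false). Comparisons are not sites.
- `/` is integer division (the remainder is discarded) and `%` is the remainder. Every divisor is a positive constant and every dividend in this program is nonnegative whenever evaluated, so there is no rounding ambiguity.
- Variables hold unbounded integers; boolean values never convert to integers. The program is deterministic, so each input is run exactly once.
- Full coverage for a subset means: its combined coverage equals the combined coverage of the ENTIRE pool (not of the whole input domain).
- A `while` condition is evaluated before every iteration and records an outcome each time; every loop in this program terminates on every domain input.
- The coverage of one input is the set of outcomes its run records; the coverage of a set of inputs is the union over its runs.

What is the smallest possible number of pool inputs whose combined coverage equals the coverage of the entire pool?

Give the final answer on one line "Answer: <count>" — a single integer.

input #1, d=3, q=5: events B1->F, B2->F, B3->T, B4->T, B4->T, B4->T, B4->T, B4->T, B4->T, B4->T, B4->T, B4->T, B4->T, B4->T, ...; outcomes B1=F, B2=F, B3=T, B4=T, B4=F, B5=T, B5=F
input #2, d=8, q=11: events B1->T, B3->T, B4->T, B4->T, B4->T, B4->T, B4->T, B4->T, B4->T, B4->T, B4->T, B4->T, B4->T, B4->T, ...; outcomes B1=T, B3=T, B4=T, B4=F, B5=T, B5=F
input #3, d=12, q=12: events B1->F, B2->T, B3->T, B4->T, B4->T, B4->T, B4->T, B4->T, B4->T, B4->T, B4->T, B4->T, B4->T, B4->T, ...; outcomes B1=F, B2=T, B3=T, B4=T, B4=F, B5=T, B5=F
input #4, d=12, q=11: events B1->F, B2->T, B3->T, B4->T, B4->T, B4->T, B4->T, B4->T, B4->T, B4->T, B4->T, B4->T, B4->T, B4->T, ...; outcomes B1=F, B2=T, B3=T, B4=T, B4=F, B5=T, B5=F
input #5, d=5, q=3: events B1->T, B3->F, B4->T, B4->T, B4->T, B4->T, B4->T, B4->T, B4->T, B4->T, B4->T, B4->T, B4->T, B4->T, ...; outcomes B1=T, B3=F, B4=T, B4=F, B5=T, B5=F
input #6, d=3, q=7: events B1->F, B2->F, B3->F, B4->T, B4->T, B4->T, B4->T, B4->T, B4->T, B4->T, B4->F, B5->T, B5->T, B5->T, ...; outcomes B1=F, B2=F, B3=F, B4=T, B4=F, B5=T, B5=F
pool-wide coverage (10 outcomes): B1=T, B1=F, B2=T, B2=F, B3=T, B3=F, B4=T, B4=F, B5=T, B5=F
every size-1 subset falls short of the 10 outcomes (best: 7/10)
every size-2 subset falls short of the 10 outcomes (best: 9/10)
at size 3, {1, 3, 5} reaches all 10 outcomes; every lexicographically earlier size-3 subset fails

Answer: 3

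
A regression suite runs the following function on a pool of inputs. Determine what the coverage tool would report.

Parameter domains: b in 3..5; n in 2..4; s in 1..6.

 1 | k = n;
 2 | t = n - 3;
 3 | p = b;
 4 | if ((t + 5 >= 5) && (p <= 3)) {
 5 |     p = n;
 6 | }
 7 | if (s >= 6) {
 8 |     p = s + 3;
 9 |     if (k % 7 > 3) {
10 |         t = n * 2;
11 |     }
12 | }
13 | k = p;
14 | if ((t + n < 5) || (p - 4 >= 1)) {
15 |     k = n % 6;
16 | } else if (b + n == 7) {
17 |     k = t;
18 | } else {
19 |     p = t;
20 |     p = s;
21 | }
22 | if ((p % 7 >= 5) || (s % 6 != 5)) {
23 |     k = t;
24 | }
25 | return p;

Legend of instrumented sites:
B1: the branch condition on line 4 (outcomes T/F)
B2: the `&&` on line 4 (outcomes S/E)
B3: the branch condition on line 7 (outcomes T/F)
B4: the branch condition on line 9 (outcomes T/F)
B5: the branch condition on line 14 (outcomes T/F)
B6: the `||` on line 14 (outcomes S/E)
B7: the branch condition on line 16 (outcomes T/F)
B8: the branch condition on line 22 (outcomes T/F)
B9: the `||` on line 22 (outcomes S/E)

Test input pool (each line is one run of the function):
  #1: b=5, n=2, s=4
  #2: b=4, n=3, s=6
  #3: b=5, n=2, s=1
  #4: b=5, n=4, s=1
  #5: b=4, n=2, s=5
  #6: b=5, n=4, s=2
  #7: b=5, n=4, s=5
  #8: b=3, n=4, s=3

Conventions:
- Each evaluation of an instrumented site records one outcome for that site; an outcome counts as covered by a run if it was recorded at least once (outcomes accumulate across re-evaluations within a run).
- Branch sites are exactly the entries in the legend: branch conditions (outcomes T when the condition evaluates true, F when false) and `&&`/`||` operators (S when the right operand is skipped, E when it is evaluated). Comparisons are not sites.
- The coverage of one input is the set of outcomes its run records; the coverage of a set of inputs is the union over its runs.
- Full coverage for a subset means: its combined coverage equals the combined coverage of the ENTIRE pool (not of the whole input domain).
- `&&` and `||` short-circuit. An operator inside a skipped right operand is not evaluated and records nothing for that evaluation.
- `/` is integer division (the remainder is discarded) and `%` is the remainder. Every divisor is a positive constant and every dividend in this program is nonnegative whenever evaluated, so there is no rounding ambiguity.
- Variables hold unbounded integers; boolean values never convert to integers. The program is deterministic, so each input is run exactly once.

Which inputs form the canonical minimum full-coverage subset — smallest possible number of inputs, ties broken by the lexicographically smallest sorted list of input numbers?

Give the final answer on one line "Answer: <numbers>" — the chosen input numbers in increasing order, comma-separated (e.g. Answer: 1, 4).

#1 (b=5, n=2, s=4) -> covered: B1=F, B2=S, B3=F, B5=T, B6=S, B8=T, B9=S
#2 (b=4, n=3, s=6) -> covered: B1=F, B2=E, B3=T, B4=F, B5=T, B6=S, B8=T, B9=E
#3 (b=5, n=2, s=1) -> covered: B1=F, B2=S, B3=F, B5=T, B6=S, B8=T, B9=S
#4 (b=5, n=4, s=1) -> covered: B1=F, B2=E, B3=F, B5=T, B6=E, B8=T, B9=S
#5 (b=4, n=2, s=5) -> covered: B1=F, B2=S, B3=F, B5=T, B6=S, B8=F, B9=E
#6 (b=5, n=4, s=2) -> covered: B1=F, B2=E, B3=F, B5=T, B6=E, B8=T, B9=S
#7 (b=5, n=4, s=5) -> covered: B1=F, B2=E, B3=F, B5=T, B6=E, B8=T, B9=S
#8 (b=3, n=4, s=3) -> covered: B1=T, B2=E, B3=F, B5=F, B6=E, B7=T, B8=T, B9=E
the full pool covers 16 outcomes: B1=T, B1=F, B2=S, B2=E, B3=T, B3=F, B4=F, B5=T, B5=F, B6=S, B6=E, B7=T, B8=T, B8=F, B9=S, B9=E
checked all size-1 subsets: none covers 16 outcomes (max 8/16)
checked all size-2 subsets: none covers 16 outcomes (max 13/16)
checked all size-3 subsets: none covers 16 outcomes (max 15/16)
at size 4, {1, 2, 5, 8} reaches all 16 outcomes; every lexicographically earlier size-4 subset fails

Answer: 1, 2, 5, 8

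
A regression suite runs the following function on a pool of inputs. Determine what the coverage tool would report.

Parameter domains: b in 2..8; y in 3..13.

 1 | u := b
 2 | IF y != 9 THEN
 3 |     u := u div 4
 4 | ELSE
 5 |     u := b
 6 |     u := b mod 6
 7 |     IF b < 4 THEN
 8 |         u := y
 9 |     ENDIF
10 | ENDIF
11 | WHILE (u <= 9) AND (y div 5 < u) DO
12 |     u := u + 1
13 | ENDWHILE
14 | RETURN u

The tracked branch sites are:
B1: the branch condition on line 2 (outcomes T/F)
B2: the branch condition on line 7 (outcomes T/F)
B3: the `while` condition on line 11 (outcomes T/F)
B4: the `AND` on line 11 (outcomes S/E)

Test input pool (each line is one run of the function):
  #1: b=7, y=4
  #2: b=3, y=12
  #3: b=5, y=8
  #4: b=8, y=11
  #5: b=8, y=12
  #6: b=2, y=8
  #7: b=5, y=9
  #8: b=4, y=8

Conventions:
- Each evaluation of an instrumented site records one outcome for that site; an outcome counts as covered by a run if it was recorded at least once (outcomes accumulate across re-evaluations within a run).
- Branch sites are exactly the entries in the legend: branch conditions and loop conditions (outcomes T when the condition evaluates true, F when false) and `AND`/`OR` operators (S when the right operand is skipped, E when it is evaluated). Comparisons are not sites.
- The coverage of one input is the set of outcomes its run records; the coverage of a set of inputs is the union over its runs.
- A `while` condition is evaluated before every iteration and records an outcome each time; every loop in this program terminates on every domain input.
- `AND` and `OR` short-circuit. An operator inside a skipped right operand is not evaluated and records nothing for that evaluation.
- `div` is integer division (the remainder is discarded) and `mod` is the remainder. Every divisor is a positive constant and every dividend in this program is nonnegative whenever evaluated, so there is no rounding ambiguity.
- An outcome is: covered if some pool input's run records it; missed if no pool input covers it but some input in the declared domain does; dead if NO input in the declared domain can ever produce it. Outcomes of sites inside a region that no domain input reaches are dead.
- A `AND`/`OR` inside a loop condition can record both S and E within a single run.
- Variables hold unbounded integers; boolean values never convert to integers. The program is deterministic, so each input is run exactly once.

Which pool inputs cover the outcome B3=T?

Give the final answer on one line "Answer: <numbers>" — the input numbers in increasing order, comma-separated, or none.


input #1 (b=7, y=4): produces B3=T
input #2 (b=3, y=12): does not produce B3=T
input #3 (b=5, y=8): does not produce B3=T
input #4 (b=8, y=11): does not produce B3=T
input #5 (b=8, y=12): does not produce B3=T
input #6 (b=2, y=8): does not produce B3=T
input #7 (b=5, y=9): produces B3=T
input #8 (b=4, y=8): does not produce B3=T
Answer: 1, 7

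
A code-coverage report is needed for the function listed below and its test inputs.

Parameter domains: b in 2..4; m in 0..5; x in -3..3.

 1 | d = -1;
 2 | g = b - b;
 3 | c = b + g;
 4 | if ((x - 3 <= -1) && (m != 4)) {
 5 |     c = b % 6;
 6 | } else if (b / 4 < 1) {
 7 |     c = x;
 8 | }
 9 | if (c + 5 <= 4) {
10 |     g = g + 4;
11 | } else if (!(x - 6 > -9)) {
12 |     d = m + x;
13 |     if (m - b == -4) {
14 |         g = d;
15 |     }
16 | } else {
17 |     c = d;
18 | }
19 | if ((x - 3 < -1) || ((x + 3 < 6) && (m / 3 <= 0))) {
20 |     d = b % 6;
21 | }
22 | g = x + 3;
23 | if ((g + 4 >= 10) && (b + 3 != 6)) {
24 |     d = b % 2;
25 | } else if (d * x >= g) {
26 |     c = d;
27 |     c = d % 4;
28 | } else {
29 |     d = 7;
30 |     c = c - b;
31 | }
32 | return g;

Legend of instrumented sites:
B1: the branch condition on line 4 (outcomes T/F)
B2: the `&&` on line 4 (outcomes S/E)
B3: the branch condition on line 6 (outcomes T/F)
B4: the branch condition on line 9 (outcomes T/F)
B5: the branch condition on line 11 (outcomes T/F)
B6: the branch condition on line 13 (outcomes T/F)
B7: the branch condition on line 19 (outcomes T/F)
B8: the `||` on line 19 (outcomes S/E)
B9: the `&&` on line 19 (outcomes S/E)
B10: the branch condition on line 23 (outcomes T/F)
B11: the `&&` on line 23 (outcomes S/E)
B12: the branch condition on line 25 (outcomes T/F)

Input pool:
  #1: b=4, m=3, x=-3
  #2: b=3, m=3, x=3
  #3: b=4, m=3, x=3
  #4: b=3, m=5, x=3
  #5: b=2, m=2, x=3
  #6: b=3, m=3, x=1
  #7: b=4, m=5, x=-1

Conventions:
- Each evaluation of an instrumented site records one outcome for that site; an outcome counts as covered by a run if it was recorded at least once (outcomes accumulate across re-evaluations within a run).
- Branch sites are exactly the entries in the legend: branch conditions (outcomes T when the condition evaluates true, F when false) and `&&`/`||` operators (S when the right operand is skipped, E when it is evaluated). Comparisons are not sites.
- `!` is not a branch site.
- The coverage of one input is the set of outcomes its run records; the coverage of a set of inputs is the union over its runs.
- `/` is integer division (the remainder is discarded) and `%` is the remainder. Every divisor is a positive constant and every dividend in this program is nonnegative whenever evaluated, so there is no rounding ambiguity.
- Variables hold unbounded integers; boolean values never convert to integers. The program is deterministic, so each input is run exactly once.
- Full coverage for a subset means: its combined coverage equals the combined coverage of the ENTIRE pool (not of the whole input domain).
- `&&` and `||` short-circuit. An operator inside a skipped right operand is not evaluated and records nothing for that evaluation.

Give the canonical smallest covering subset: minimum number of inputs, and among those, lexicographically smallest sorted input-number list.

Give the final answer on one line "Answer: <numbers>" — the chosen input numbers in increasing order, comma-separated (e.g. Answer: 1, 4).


input #1 (b=4, m=3, x=-3): events B2->E, B1->T, B4->F, B5->T, B6->F, B8->S, B7->T, B11->S, B10->F, B12->F; covers B1=T, B2=E, B4=F, B5=T, B6=F, B7=T, B8=S, B10=F, B11=S, B12=F
input #2 (b=3, m=3, x=3): events B2->S, B1->F, B3->T, B4->F, B5->F, B8->E, B9->S, B7->F, B11->E, B10->F, B12->F; covers B1=F, B2=S, B3=T, B4=F, B5=F, B7=F, B8=E, B9=S, B10=F, B11=E, B12=F
input #3 (b=4, m=3, x=3): events B2->S, B1->F, B3->F, B4->F, B5->F, B8->E, B9->S, B7->F, B11->E, B10->T; covers B1=F, B2=S, B3=F, B4=F, B5=F, B7=F, B8=E, B9=S, B10=T, B11=E
input #4 (b=3, m=5, x=3): events B2->S, B1->F, B3->T, B4->F, B5->F, B8->E, B9->S, B7->F, B11->E, B10->F, B12->F; covers B1=F, B2=S, B3=T, B4=F, B5=F, B7=F, B8=E, B9=S, B10=F, B11=E, B12=F
input #5 (b=2, m=2, x=3): events B2->S, B1->F, B3->T, B4->F, B5->F, B8->E, B9->S, B7->F, B11->E, B10->T; covers B1=F, B2=S, B3=T, B4=F, B5=F, B7=F, B8=E, B9=S, B10=T, B11=E
input #6 (b=3, m=3, x=1): events B2->E, B1->T, B4->F, B5->F, B8->S, B7->T, B11->S, B10->F, B12->F; covers B1=T, B2=E, B4=F, B5=F, B7=T, B8=S, B10=F, B11=S, B12=F
input #7 (b=4, m=5, x=-1): events B2->E, B1->T, B4->F, B5->F, B8->S, B7->T, B11->S, B10->F, B12->F; covers B1=T, B2=E, B4=F, B5=F, B7=T, B8=S, B10=F, B11=S, B12=F
the full pool covers 20 outcomes: B1=T, B1=F, B2=S, B2=E, B3=T, B3=F, B4=F, B5=T, B5=F, B6=F, B7=T, B7=F, B8=S, B8=E, B9=S, B10=T, B10=F, B11=S, B11=E, B12=F
size 1 is not enough: best union over all size-1 subsets is 11/20
size 2 is not enough: best union over all size-2 subsets is 19/20
the canonical winner is {1, 2, 3}: size 3, full 20-outcome coverage, earliest index list among size-3 covers
Answer: 1, 2, 3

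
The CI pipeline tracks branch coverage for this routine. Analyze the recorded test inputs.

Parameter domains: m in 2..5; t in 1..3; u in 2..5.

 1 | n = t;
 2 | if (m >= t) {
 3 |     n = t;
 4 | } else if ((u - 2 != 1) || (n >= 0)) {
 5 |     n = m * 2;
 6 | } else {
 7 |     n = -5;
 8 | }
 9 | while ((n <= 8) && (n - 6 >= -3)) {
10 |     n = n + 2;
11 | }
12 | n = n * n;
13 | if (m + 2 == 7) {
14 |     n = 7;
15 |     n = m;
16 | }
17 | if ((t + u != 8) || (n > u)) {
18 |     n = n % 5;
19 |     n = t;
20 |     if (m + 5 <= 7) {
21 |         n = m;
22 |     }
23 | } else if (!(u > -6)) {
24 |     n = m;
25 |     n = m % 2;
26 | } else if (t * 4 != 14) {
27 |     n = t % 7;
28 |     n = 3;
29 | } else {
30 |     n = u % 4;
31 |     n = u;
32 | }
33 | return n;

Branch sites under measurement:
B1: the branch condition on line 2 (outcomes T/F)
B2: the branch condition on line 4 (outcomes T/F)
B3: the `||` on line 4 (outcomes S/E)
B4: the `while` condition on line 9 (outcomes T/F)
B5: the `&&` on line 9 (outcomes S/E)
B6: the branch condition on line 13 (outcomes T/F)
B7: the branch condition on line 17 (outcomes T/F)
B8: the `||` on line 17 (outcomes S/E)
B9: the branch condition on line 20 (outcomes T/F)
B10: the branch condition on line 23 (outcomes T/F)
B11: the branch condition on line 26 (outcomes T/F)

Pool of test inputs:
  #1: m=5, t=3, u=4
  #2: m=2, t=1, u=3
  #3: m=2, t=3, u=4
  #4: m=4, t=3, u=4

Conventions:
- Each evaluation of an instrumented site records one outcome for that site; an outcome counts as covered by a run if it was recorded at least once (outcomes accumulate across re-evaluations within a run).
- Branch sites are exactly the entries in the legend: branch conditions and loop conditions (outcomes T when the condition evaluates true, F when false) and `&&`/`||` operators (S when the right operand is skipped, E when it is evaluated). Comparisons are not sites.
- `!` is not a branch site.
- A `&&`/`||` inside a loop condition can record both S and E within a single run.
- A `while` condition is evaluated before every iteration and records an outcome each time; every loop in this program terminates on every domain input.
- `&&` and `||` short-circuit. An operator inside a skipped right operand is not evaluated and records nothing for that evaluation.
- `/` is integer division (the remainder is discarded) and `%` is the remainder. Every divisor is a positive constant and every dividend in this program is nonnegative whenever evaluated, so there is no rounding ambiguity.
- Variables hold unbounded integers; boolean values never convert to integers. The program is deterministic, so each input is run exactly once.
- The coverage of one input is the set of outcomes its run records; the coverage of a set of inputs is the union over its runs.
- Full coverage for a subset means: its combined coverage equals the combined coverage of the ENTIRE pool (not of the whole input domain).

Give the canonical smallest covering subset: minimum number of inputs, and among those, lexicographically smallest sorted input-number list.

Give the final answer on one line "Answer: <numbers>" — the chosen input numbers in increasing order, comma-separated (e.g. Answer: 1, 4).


input #1, m=5, t=3, u=4: events B1->T, B5->E, B4->T, B5->E, B4->T, B5->E, B4->T, B5->S, B4->F, B6->T, B8->S, B7->T, B9->F; outcomes B1=T, B4=T, B4=F, B5=S, B5=E, B6=T, B7=T, B8=S, B9=F
input #2, m=2, t=1, u=3: events B1->T, B5->E, B4->F, B6->F, B8->S, B7->T, B9->T; outcomes B1=T, B4=F, B5=E, B6=F, B7=T, B8=S, B9=T
input #3, m=2, t=3, u=4: events B1->F, B3->S, B2->T, B5->E, B4->T, B5->E, B4->T, B5->E, B4->T, B5->S, B4->F, B6->F, B8->S, B7->T, ...; outcomes B1=F, B2=T, B3=S, B4=T, B4=F, B5=S, B5=E, B6=F, B7=T, B8=S, B9=T
input #4, m=4, t=3, u=4: events B1->T, B5->E, B4->T, B5->E, B4->T, B5->E, B4->T, B5->S, B4->F, B6->F, B8->S, B7->T, B9->F; outcomes B1=T, B4=T, B4=F, B5=S, B5=E, B6=F, B7=T, B8=S, B9=F
union over all inputs: B1=T, B1=F, B2=T, B3=S, B4=T, B4=F, B5=S, B5=E, B6=T, B6=F, B7=T, B8=S, B9=T, B9=F (14 outcomes)
checked all size-1 subsets: none covers 14 outcomes (max 11/14)
the canonical winner is {1, 3}: size 2, full 14-outcome coverage, earliest index list among size-2 covers
Answer: 1, 3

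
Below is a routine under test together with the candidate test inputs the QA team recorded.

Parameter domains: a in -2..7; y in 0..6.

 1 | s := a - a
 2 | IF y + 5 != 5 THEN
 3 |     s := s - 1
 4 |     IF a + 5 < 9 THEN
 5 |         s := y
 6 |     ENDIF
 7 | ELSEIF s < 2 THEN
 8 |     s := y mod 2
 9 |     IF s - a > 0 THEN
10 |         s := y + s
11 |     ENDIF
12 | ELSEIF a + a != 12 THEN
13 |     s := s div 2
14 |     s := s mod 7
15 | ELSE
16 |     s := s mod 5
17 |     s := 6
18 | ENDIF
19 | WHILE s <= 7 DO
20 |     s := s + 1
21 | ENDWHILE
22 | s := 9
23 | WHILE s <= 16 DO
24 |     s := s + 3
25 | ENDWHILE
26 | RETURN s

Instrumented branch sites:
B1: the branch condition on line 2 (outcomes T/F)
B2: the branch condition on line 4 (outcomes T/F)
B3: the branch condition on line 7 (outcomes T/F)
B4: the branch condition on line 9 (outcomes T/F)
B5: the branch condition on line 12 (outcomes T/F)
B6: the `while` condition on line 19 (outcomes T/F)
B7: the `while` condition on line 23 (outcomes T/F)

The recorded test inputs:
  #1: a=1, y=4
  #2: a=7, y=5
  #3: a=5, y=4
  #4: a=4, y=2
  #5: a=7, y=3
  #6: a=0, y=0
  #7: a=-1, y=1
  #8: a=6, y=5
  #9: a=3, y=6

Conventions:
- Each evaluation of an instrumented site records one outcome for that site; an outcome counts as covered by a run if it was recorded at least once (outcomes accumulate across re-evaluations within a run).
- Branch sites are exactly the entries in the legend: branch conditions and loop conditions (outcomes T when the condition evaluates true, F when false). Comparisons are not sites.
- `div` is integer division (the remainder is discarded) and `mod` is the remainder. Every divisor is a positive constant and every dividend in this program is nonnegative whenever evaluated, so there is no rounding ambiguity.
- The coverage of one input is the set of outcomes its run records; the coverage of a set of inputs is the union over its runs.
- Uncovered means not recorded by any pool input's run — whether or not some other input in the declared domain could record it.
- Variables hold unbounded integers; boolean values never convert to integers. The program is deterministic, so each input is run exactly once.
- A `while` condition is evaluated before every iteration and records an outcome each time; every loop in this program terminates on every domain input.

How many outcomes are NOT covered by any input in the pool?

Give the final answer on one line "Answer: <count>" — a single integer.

run #1 (a=1, y=4) records B1=T, B2=T, B6=T, B6=F, B7=T, B7=F
run #2 (a=7, y=5) records B1=T, B2=F, B6=T, B6=F, B7=T, B7=F
run #3 (a=5, y=4) records B1=T, B2=F, B6=T, B6=F, B7=T, B7=F
run #4 (a=4, y=2) records B1=T, B2=F, B6=T, B6=F, B7=T, B7=F
run #5 (a=7, y=3) records B1=T, B2=F, B6=T, B6=F, B7=T, B7=F
run #6 (a=0, y=0) records B1=F, B3=T, B4=F, B6=T, B6=F, B7=T, B7=F
run #7 (a=-1, y=1) records B1=T, B2=T, B6=T, B6=F, B7=T, B7=F
run #8 (a=6, y=5) records B1=T, B2=F, B6=T, B6=F, B7=T, B7=F
run #9 (a=3, y=6) records B1=T, B2=T, B6=T, B6=F, B7=T, B7=F
union over the pool: B1=T, B1=F, B2=T, B2=F, B3=T, B4=F, B6=T, B6=F, B7=T, B7=F
uncovered (4 of 14): B3=F, B4=T, B5=T, B5=F

Answer: 4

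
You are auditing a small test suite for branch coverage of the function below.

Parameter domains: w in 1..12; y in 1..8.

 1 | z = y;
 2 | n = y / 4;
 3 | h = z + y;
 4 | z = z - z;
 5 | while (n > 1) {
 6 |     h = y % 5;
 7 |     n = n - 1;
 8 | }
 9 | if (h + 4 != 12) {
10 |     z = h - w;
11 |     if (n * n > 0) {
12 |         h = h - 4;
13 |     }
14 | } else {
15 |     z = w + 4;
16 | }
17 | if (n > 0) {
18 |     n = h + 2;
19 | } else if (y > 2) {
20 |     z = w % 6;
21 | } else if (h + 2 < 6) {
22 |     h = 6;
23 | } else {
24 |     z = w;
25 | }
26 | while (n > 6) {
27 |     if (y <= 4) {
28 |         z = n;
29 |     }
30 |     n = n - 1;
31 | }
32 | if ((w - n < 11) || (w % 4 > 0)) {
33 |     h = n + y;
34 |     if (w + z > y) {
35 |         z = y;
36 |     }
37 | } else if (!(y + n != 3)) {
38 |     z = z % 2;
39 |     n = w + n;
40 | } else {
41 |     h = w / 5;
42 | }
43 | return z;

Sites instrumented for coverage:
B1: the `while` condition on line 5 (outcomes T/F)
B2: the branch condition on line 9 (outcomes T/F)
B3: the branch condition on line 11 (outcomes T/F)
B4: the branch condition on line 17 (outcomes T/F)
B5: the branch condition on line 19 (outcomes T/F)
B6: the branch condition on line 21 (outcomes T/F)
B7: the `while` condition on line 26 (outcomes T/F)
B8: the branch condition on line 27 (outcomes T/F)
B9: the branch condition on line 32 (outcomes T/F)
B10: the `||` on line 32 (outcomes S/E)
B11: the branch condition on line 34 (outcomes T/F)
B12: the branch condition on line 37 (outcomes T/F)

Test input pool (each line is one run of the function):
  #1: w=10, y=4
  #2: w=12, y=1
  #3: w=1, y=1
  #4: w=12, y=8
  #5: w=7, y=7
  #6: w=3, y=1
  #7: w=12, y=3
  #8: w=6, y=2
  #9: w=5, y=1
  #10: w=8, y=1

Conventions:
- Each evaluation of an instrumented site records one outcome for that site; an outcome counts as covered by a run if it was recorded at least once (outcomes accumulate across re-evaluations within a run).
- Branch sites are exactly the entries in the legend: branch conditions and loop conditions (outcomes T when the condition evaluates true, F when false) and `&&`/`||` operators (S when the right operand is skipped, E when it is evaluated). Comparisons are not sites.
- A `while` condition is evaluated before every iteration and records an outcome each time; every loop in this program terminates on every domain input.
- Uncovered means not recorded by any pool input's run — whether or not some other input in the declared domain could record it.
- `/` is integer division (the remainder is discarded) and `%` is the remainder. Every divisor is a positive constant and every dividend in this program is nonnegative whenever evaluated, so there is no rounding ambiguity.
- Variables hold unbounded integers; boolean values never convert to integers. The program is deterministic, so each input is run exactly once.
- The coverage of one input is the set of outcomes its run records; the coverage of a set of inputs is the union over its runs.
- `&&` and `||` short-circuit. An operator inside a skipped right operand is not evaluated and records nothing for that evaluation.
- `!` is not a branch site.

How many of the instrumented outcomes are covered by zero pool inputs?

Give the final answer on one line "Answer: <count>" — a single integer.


test 1 (w=10, y=4) hits B1=F, B2=F, B4=T, B7=T, B7=F, B8=T, B9=T, B10=S, B11=T
test 2 (w=12, y=1) hits B1=F, B2=T, B3=F, B4=F, B5=F, B6=T, B7=F, B9=F, B10=E, B12=F
test 3 (w=1, y=1) hits B1=F, B2=T, B3=F, B4=F, B5=F, B6=T, B7=F, B9=T, B10=S, B11=T
test 4 (w=12, y=8) hits B1=T, B1=F, B2=T, B3=T, B4=T, B7=F, B9=F, B10=E, B12=F
test 5 (w=7, y=7) hits B1=F, B2=T, B3=T, B4=T, B7=T, B7=F, B8=F, B9=T, B10=S, B11=T
test 6 (w=3, y=1) hits B1=F, B2=T, B3=F, B4=F, B5=F, B6=T, B7=F, B9=T, B10=S, B11=T
test 7 (w=12, y=3) hits B1=F, B2=T, B3=F, B4=F, B5=T, B7=F, B9=F, B10=E, B12=T
test 8 (w=6, y=2) hits B1=F, B2=T, B3=F, B4=F, B5=F, B6=F, B7=F, B9=T, B10=S, B11=T
test 9 (w=5, y=1) hits B1=F, B2=T, B3=F, B4=F, B5=F, B6=T, B7=F, B9=T, B10=S, B11=T
test 10 (w=8, y=1) hits B1=F, B2=T, B3=F, B4=F, B5=F, B6=T, B7=F, B9=T, B10=S, B11=T
union over the pool: B1=T, B1=F, B2=T, B2=F, B3=T, B3=F, B4=T, B4=F, B5=T, B5=F, B6=T, B6=F, B7=T, B7=F, B8=T, B8=F, B9=T, B9=F, B10=S, B10=E, B11=T, B12=T, B12=F
uncovered (1 of 24): B11=F
Answer: 1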